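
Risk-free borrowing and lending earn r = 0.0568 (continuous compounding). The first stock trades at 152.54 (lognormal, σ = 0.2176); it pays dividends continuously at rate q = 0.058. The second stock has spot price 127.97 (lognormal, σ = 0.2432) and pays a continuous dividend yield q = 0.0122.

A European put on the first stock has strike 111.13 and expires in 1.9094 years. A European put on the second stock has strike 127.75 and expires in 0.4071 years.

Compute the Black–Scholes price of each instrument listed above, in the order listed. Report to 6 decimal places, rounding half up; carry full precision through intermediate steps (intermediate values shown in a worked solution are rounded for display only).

price(the first stock put K=111.13) = 2.657823
price(the second stock put K=127.75) = 6.608017

[the first stock put K=111.13]
σ√T = 0.2176·√1.9094 = 0.300682
d₁ = (ln(S/K) + (r−q+σ²/2)T) / (σ√T) = (ln(152.54/111.13) + (0.0568−0.058+0.2176²/2)·1.9094) / 0.300682 = (0.316726 + 0.042914) / 0.300682 = 1.196080
d₂ = d₁ − σ√T = 1.196080 − 0.300682 = 0.895398
e^{−rT} = 0.897220
e^{−qT} = 0.895167
N(−d₁) = 0.115833,  N(−d₂) = 0.185287
price = K·e^{−rT}·N(−d₂) − S·e^{−qT}·N(−d₁) = 18.474625 − 15.816802 = 2.657823
[the second stock put K=127.75]
σ√T = 0.2432·√0.4071 = 0.155172
d₁ = (ln(S/K) + (r−q+σ²/2)T) / (σ√T) = (ln(127.97/127.75) + (0.0568−0.0122+0.2432²/2)·0.4071) / 0.155172 = (0.001721 + 0.030196) / 0.155172 = 0.205684
d₂ = d₁ − σ√T = 0.205684 − 0.155172 = 0.050512
e^{−rT} = 0.977142
e^{−qT} = 0.995046
N(−d₁) = 0.418519,  N(−d₂) = 0.479857
price = K·e^{−rT}·N(−d₂) − S·e^{−qT}·N(−d₁) = 59.900518 − 53.292501 = 6.608017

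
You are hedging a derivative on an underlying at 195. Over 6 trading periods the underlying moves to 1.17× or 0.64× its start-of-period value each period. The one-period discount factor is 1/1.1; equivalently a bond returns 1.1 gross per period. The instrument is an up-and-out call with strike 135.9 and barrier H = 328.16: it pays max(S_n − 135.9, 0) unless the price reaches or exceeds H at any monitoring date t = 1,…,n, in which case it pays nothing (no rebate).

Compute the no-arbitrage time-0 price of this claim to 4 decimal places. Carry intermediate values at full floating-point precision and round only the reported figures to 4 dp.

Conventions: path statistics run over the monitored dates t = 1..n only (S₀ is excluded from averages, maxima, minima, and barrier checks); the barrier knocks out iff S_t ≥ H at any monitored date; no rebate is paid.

price = 21.3039

With p* = (R−d)/(u−d) = 0.8679, sum probability × payoff across the paths and divide by R^6.
Enumerate all 2^6 = 64 price paths (U = up ×1.17, D = down ×0.64); each path with k up-moves has probability p*^k·(1−p*)^(6−k).
DDDDDD: M=124.8000, payoff=0.0000, prob=0.000005
UDDDDD: M=228.1500, payoff=0.0000, prob=0.000035
DUDDDD: M=146.0160, payoff=0.0000, prob=0.000035
UUDDDD: M=266.9355, payoff=0.0000, prob=0.000229
DDUDDD: M=124.8000, payoff=0.0000, prob=0.000035
UDUDDD: M=228.1500, payoff=0.0000, prob=0.000229
DUUDDD: M=170.8387, payoff=0.0000, prob=0.000229
UUUDDD: M=312.3145, payoff=0.0000, prob=0.001506
DDDUDD: M=124.8000, payoff=0.0000, prob=0.000035
UDDUDD: M=228.1500, payoff=0.0000, prob=0.000229
DUDUDD: M=146.0160, payoff=0.0000, prob=0.000229
UUDUDD: M=266.9355, payoff=0.0000, prob=0.001506
DDUUDD: M=124.8000, payoff=0.0000, prob=0.000229
UDUUDD: M=228.1500, payoff=0.0000, prob=0.001506
DUUUDD: M=199.8813, payoff=0.0000, prob=0.001506
UUUUDD: M=365.4080, payoff=0.0000, prob=0.009899
DDDDUD: M=124.8000, payoff=0.0000, prob=0.000035
UDDDUD: M=228.1500, payoff=0.0000, prob=0.000229
DUDDUD: M=146.0160, payoff=0.0000, prob=0.000229
UUDDUD: M=266.9355, payoff=0.0000, prob=0.001506
DDUDUD: M=124.8000, payoff=0.0000, prob=0.000229
UDUDUD: M=228.1500, payoff=0.0000, prob=0.001506
DUUDUD: M=170.8387, payoff=0.0000, prob=0.001506
UUUDUD: M=312.3145, payoff=13.7711, prob=0.009899
DDDUUD: M=124.8000, payoff=0.0000, prob=0.000229
UDDUUD: M=228.1500, payoff=0.0000, prob=0.001506
DUDUUD: M=146.0160, payoff=0.0000, prob=0.001506
UUDUUD: M=266.9355, payoff=13.7711, prob=0.009899
DDUUUD: M=127.9240, payoff=0.0000, prob=0.001506
UDUUUD: M=233.8611, payoff=13.7711, prob=0.009899
DUUUUD: M=233.8611, payoff=13.7711, prob=0.009899
UUUUUD: M=427.5274, payoff=0.0000, prob=0.065048
DDDDDU: M=124.8000, payoff=0.0000, prob=0.000035
UDDDDU: M=228.1500, payoff=0.0000, prob=0.000229
DUDDDU: M=146.0160, payoff=0.0000, prob=0.000229
UUDDDU: M=266.9355, payoff=0.0000, prob=0.001506
DDUDDU: M=124.8000, payoff=0.0000, prob=0.000229
UDUDDU: M=228.1500, payoff=0.0000, prob=0.001506
DUUDDU: M=170.8387, payoff=0.0000, prob=0.001506
UUUDDU: M=312.3145, payoff=13.7711, prob=0.009899
DDDUDU: M=124.8000, payoff=0.0000, prob=0.000229
UDDUDU: M=228.1500, payoff=0.0000, prob=0.001506
DUDUDU: M=146.0160, payoff=0.0000, prob=0.001506
UUDUDU: M=266.9355, payoff=13.7711, prob=0.009899
DDUUDU: M=124.8000, payoff=0.0000, prob=0.001506
UDUUDU: M=228.1500, payoff=13.7711, prob=0.009899
DUUUDU: M=199.8813, payoff=13.7711, prob=0.009899
UUUUDU: M=365.4080, payoff=0.0000, prob=0.065048
DDDDUU: M=124.8000, payoff=0.0000, prob=0.000229
UDDDUU: M=228.1500, payoff=0.0000, prob=0.001506
DUDDUU: M=146.0160, payoff=0.0000, prob=0.001506
UUDDUU: M=266.9355, payoff=13.7711, prob=0.009899
DDUDUU: M=124.8000, payoff=0.0000, prob=0.001506
UDUDUU: M=228.1500, payoff=13.7711, prob=0.009899
DUUDUU: M=170.8387, payoff=13.7711, prob=0.009899
UUUDUU: M=312.3145, payoff=137.7175, prob=0.065048
DDDUUU: M=124.8000, payoff=0.0000, prob=0.001506
UDDUUU: M=228.1500, payoff=13.7711, prob=0.009899
DUDUUU: M=149.6711, payoff=13.7711, prob=0.009899
UUDUUU: M=273.6175, payoff=137.7175, prob=0.065048
DDUUUU: M=149.6711, payoff=13.7711, prob=0.009899
UDUUUU: M=273.6175, payoff=137.7175, prob=0.065048
DUUUUU: M=273.6175, payoff=137.7175, prob=0.065048
UUUUUU: M=500.2070, payoff=0.0000, prob=0.427456
Price = Σ prob·payoff / R^6 = 37.741234 / 1.771561 = 21.3039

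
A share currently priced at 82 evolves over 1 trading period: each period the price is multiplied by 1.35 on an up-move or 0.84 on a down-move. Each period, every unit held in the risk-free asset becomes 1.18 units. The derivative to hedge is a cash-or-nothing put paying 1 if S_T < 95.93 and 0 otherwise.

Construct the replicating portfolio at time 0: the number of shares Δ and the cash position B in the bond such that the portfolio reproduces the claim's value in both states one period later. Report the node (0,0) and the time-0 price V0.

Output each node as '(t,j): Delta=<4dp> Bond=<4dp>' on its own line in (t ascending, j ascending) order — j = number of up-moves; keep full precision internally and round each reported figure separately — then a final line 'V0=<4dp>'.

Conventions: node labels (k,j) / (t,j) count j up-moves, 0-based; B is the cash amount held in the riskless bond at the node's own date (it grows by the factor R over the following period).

Since d<R<u, set p* = (R−d)/(u−d) = 0.6667; price each node as the discounted p*-expectation of its children.
Payoffs at expiry: V(1,0)=1.0000, V(1,1)=0.0000
Node (0,0) S=82.0000: V=(p*·0.0000+(1−p*)·1.0000)/1.18=0.2825; Δ=(0.0000−1.0000)/(110.7000−68.8800)=-0.0239; B=V−Δ·S=2.2433
Check: Δ(0,0)·S0 + B(0,0) = 0.2825 = V0.

(0,0): Delta=-0.0239 Bond=2.2433
V0=0.2825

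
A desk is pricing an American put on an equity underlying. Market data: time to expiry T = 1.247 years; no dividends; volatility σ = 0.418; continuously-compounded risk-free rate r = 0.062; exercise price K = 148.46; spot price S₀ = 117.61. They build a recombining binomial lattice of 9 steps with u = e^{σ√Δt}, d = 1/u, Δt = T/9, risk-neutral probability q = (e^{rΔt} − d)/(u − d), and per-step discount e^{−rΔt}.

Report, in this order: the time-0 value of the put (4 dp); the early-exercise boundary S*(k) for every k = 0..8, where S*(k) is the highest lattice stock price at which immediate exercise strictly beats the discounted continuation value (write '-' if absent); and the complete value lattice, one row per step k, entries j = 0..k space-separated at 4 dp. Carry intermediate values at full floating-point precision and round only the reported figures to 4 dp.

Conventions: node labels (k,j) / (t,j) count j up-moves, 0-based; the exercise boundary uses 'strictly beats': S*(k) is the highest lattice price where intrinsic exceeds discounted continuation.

price = 37.8242
boundary = - - 86.1586 73.7438 86.1586 100.6633 86.1586 100.6633 117.6100
tree:
37.8242
49.2361 26.5565
62.3014 36.4407 16.6879
74.7162 48.4732 24.4995 8.8126
85.3421 62.3014 34.8665 14.0896 3.4492
94.4369 74.7162 47.7967 21.9589 6.1082 0.7292
102.2212 85.3421 62.3014 33.1176 10.6760 1.4387 0.0000
108.8838 94.4369 74.7162 47.7967 18.3500 2.8386 0.0000 0.0000
114.5864 102.2212 85.3421 62.3014 30.8500 5.6007 0.0000 0.0000 0.0000
119.4673 108.8838 94.4369 74.7162 47.7967 11.0504 0.0000 0.0000 0.0000 0.0000

Δt=0.13856, u=1.16835, d=0.85591, q=0.48879, disc=e^(-rΔt)=0.99145
k=9 terminal: V=max(K-S,0) → 119.4673 108.8838 94.4369 74.7162 47.7967 11.0504 0.0000 0.0000 0.0000 0.0000
k=8: j=0 S=33.8736 intr=114.5864 cont=113.3165 V=114.5864[EX]; j=1 S=46.2388 intr=102.2212 cont=100.9513 V=102.2212[EX]; j=2 S=63.1179 intr=85.3421 cont=84.0722 V=85.3421[EX]; j=3 S=86.1586 intr=62.3014 cont=61.0316 V=62.3014[EX]; j=4 S=117.6100 intr=30.8500 cont=29.5801 V=30.8500[EX]; j=5 S=160.5425 intr=0.0000 cont=5.6007 V=5.6007[hold]; j=6 S=219.1472 intr=0.0000 cont=0.0000 V=0.0000[hold]; j=7 S=299.1449 intr=0.0000 cont=0.0000 V=0.0000[hold]; j=8 S=408.3452 intr=0.0000 cont=0.0000 V=0.0000[hold]  S*(8)=117.6100
k=7: j=0 S=39.5762 intr=108.8838 cont=107.6139 V=108.8838[EX]; j=1 S=54.0231 intr=94.4369 cont=93.1670 V=94.4369[EX]; j=2 S=73.7438 intr=74.7162 cont=73.4463 V=74.7162[EX]; j=3 S=100.6633 intr=47.7967 cont=46.5268 V=47.7967[EX]; j=4 S=137.4096 intr=11.0504 cont=18.3500 V=18.3500[hold]; j=5 S=187.5698 intr=0.0000 cont=2.8386 V=2.8386[hold]; j=6 S=256.0406 intr=0.0000 cont=0.0000 V=0.0000[hold]; j=7 S=349.5059 intr=0.0000 cont=0.0000 V=0.0000[hold]  S*(7)=100.6633
k=6: j=0 S=46.2388 intr=102.2212 cont=100.9513 V=102.2212[EX]; j=1 S=63.1179 intr=85.3421 cont=84.0722 V=85.3421[EX]; j=2 S=86.1586 intr=62.3014 cont=61.0316 V=62.3014[EX]; j=3 S=117.6100 intr=30.8500 cont=33.1176 V=33.1176[hold]; j=4 S=160.5425 intr=0.0000 cont=10.6760 V=10.6760[hold]; j=5 S=219.1472 intr=0.0000 cont=1.4387 V=1.4387[hold]; j=6 S=299.1449 intr=0.0000 cont=0.0000 V=0.0000[hold]  S*(6)=86.1586
k=5: j=0 S=54.0231 intr=94.4369 cont=93.1670 V=94.4369[EX]; j=1 S=73.7438 intr=74.7162 cont=73.4463 V=74.7162[EX]; j=2 S=100.6633 intr=47.7967 cont=47.6257 V=47.7967[EX]; j=3 S=137.4096 intr=11.0504 cont=21.9589 V=21.9589[hold]; j=4 S=187.5698 intr=0.0000 cont=6.1082 V=6.1082[hold]; j=5 S=256.0406 intr=0.0000 cont=0.7292 V=0.7292[hold]  S*(5)=100.6633
k=4: j=0 S=63.1179 intr=85.3421 cont=84.0722 V=85.3421[EX]; j=1 S=86.1586 intr=62.3014 cont=61.0316 V=62.3014[EX]; j=2 S=117.6100 intr=30.8500 cont=34.8665 V=34.8665[hold]; j=3 S=160.5425 intr=0.0000 cont=14.0896 V=14.0896[hold]; j=4 S=219.1472 intr=0.0000 cont=3.4492 V=3.4492[hold]  S*(4)=86.1586
k=3: j=0 S=73.7438 intr=74.7162 cont=73.4463 V=74.7162[EX]; j=1 S=100.6633 intr=47.7967 cont=48.4732 V=48.4732[hold]; j=2 S=137.4096 intr=11.0504 cont=24.4995 V=24.4995[hold]; j=3 S=187.5698 intr=0.0000 cont=8.8126 V=8.8126[hold]  S*(3)=73.7438
k=2: j=0 S=86.1586 intr=62.3014 cont=61.3594 V=62.3014[EX]; j=1 S=117.6100 intr=30.8500 cont=36.4407 V=36.4407[hold]; j=2 S=160.5425 intr=0.0000 cont=16.6879 V=16.6879[hold]  S*(2)=86.1586
k=1: j=0 S=100.6633 intr=47.7967 cont=49.2361 V=49.2361[hold]; j=1 S=137.4096 intr=11.0504 cont=26.5565 V=26.5565[hold]  S*(1)=-
k=0: j=0 S=117.6100 intr=30.8500 cont=37.8242 V=37.8242[hold]  S*(0)=-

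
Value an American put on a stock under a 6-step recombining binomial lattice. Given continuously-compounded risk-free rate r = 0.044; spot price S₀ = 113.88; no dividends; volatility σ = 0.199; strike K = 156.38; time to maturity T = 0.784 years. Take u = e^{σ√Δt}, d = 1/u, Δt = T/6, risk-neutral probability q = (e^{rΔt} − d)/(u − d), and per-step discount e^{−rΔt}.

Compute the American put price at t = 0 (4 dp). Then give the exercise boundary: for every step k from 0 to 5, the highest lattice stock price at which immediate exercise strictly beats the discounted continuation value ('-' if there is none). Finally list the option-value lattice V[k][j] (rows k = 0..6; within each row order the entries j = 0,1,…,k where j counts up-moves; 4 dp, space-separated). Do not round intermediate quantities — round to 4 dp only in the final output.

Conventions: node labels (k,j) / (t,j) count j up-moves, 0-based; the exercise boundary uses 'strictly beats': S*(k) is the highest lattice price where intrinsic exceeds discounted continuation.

price = 42.5000
boundary = 113.8800 122.3737 131.5009 122.3737 131.5009 141.3088
tree:
42.5000
50.4042 34.0063
57.7597 42.5000 24.8791
64.6048 50.4042 34.0063 16.1200
70.9747 57.7597 42.5000 24.8791 8.2795
76.9025 64.6048 50.4042 34.0063 15.0712 2.1534
82.4188 70.9747 57.7597 42.5000 24.8791 4.5317 0.0000

params: Δt=0.13067 u=1.07458 d=0.93059 q=0.52207 e^(-rΔt)=0.99427
t_6 payoffs: 82.4188 70.9747 57.7597 42.5000 24.8791 4.5317 0.0000
t_5: node(5,0) S=79.4775 payoff=76.9025 vs cont=76.0060 → 76.9025 [stop]  node(5,1) S=91.7752 payoff=64.6048 vs cont=63.7083 → 64.6048 [stop]  node(5,2) S=105.9758 payoff=50.4042 vs cont=49.5077 → 50.4042 [stop]  node(5,3) S=122.3737 payoff=34.0063 vs cont=33.1098 → 34.0063 [stop]  node(5,4) S=141.3088 payoff=15.0712 vs cont=14.1747 → 15.0712 [stop]  node(5,5) S=163.1739 payoff=0.0000 vs cont=2.1534 → 2.1534 [wait]  ⇒ S*(5)=141.3088
t_4: node(4,0) S=85.4053 payoff=70.9747 vs cont=70.0782 → 70.9747 [stop]  node(4,1) S=98.6203 payoff=57.7597 vs cont=56.8632 → 57.7597 [stop]  node(4,2) S=113.8800 payoff=42.5000 vs cont=41.6035 → 42.5000 [stop]  node(4,3) S=131.5009 payoff=24.8791 vs cont=23.9826 → 24.8791 [stop]  node(4,4) S=151.8483 payoff=4.5317 vs cont=8.2795 → 8.2795 [wait]  ⇒ S*(4)=131.5009
t_3: node(3,0) S=91.7752 payoff=64.6048 vs cont=63.7083 → 64.6048 [stop]  node(3,1) S=105.9758 payoff=50.4042 vs cont=49.5077 → 50.4042 [stop]  node(3,2) S=122.3737 payoff=34.0063 vs cont=33.1098 → 34.0063 [stop]  node(3,3) S=141.3088 payoff=15.0712 vs cont=16.1200 → 16.1200 [wait]  ⇒ S*(3)=122.3737
t_2: node(2,0) S=98.6203 payoff=57.7597 vs cont=56.8632 → 57.7597 [stop]  node(2,1) S=113.8800 payoff=42.5000 vs cont=41.6035 → 42.5000 [stop]  node(2,2) S=131.5009 payoff=24.8791 vs cont=24.5271 → 24.8791 [stop]  ⇒ S*(2)=131.5009
t_1: node(1,0) S=105.9758 payoff=50.4042 vs cont=49.5077 → 50.4042 [stop]  node(1,1) S=122.3737 payoff=34.0063 vs cont=33.1098 → 34.0063 [stop]  ⇒ S*(1)=122.3737
t_0: node(0,0) S=113.8800 payoff=42.5000 vs cont=41.6035 → 42.5000 [stop]  ⇒ S*(0)=113.8800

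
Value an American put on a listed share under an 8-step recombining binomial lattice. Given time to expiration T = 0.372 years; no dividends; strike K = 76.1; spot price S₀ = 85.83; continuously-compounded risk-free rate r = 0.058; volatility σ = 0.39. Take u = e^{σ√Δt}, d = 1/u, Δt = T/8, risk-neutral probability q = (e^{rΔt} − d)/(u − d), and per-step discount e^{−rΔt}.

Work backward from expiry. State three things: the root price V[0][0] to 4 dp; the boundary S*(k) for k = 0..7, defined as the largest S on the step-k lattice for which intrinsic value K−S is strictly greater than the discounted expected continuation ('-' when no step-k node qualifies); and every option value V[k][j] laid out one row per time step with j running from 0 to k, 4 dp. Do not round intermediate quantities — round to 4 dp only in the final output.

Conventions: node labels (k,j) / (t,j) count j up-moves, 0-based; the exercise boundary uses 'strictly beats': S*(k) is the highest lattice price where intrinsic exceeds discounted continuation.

price = 3.4217
boundary = - - - - - 56.3664 61.3118 66.6911
tree:
3.4217
5.1739 1.6529
7.6225 2.7043 0.5893
10.8876 4.3334 1.0572 0.1153
14.9854 6.7667 1.8748 0.2289 0.0000
19.7336 10.2236 3.2773 0.4544 0.0000 0.0000
24.2801 14.7882 5.6230 0.9023 0.0000 0.0000 0.0000
28.4599 19.7336 9.4089 1.7917 0.0000 0.0000 0.0000 0.0000
32.3025 24.2801 14.7882 3.5577 0.0000 0.0000 0.0000 0.0000 0.0000

Δt=0.04650  u=1.08774  d=0.91934  q=0.49503  discount=0.99731
step 8 (expiry): payoffs max(K−S,0) = 32.3025 24.2801 14.7882 3.5577 0.0000 0.0000 0.0000 0.0000 0.0000
step 7: (k=7,j=0): S=47.6401, K−S=28.4599, hold=28.2549 ⇒ V=28.4599 exercise | (k=7,j=1): S=56.3664, K−S=19.7336, hold=19.5286 ⇒ V=19.7336 exercise | (k=7,j=2): S=66.6911, K−S=9.4089, hold=9.2039 ⇒ V=9.4089 exercise | (k=7,j=3): S=78.9070, K−S=0.0000, hold=1.7917 ⇒ V=1.7917 continue | (k=7,j=4): S=93.3604, K−S=0.0000, hold=0.0000 ⇒ V=0.0000 continue | (k=7,j=5): S=110.4614, K−S=0.0000, hold=0.0000 ⇒ V=0.0000 continue | (k=7,j=6): S=130.6947, K−S=0.0000, hold=0.0000 ⇒ V=0.0000 continue | (k=7,j=7): S=154.6341, K−S=0.0000, hold=0.0000 ⇒ V=0.0000 continue  boundary S*=66.6911
step 6: (k=6,j=0): S=51.8199, K−S=24.2801, hold=24.0751 ⇒ V=24.2801 exercise | (k=6,j=1): S=61.3118, K−S=14.7882, hold=14.5832 ⇒ V=14.7882 exercise | (k=6,j=2): S=72.5423, K−S=3.5577, hold=5.6230 ⇒ V=5.6230 continue | (k=6,j=3): S=85.8300, K−S=0.0000, hold=0.9023 ⇒ V=0.9023 continue | (k=6,j=4): S=101.5516, K−S=0.0000, hold=0.0000 ⇒ V=0.0000 continue | (k=6,j=5): S=120.1529, K−S=0.0000, hold=0.0000 ⇒ V=0.0000 continue | (k=6,j=6): S=142.1614, K−S=0.0000, hold=0.0000 ⇒ V=0.0000 continue  boundary S*=61.3118
step 5: (k=5,j=0): S=56.3664, K−S=19.7336, hold=19.5286 ⇒ V=19.7336 exercise | (k=5,j=1): S=66.6911, K−S=9.4089, hold=10.2236 ⇒ V=10.2236 continue | (k=5,j=2): S=78.9070, K−S=0.0000, hold=3.2773 ⇒ V=3.2773 continue | (k=5,j=3): S=93.3604, K−S=0.0000, hold=0.4544 ⇒ V=0.4544 continue | (k=5,j=4): S=110.4614, K−S=0.0000, hold=0.0000 ⇒ V=0.0000 continue | (k=5,j=5): S=130.6947, K−S=0.0000, hold=0.0000 ⇒ V=0.0000 continue  boundary S*=56.3664
step 4: (k=4,j=0): S=61.3118, K−S=14.7882, hold=14.9854 ⇒ V=14.9854 continue | (k=4,j=1): S=72.5423, K−S=3.5577, hold=6.7667 ⇒ V=6.7667 continue | (k=4,j=2): S=85.8300, K−S=0.0000, hold=1.8748 ⇒ V=1.8748 continue | (k=4,j=3): S=101.5516, K−S=0.0000, hold=0.2289 ⇒ V=0.2289 continue | (k=4,j=4): S=120.1529, K−S=0.0000, hold=0.0000 ⇒ V=0.0000 continue  boundary S*=-
step 3: (k=3,j=0): S=66.6911, K−S=9.4089, hold=10.8876 ⇒ V=10.8876 continue | (k=3,j=1): S=78.9070, K−S=0.0000, hold=4.3334 ⇒ V=4.3334 continue | (k=3,j=2): S=93.3604, K−S=0.0000, hold=1.0572 ⇒ V=1.0572 continue | (k=3,j=3): S=110.4614, K−S=0.0000, hold=0.1153 ⇒ V=0.1153 continue  boundary S*=-
step 2: (k=2,j=0): S=72.5423, K−S=3.5577, hold=7.6225 ⇒ V=7.6225 continue | (k=2,j=1): S=85.8300, K−S=0.0000, hold=2.7043 ⇒ V=2.7043 continue | (k=2,j=2): S=101.5516, K−S=0.0000, hold=0.5893 ⇒ V=0.5893 continue  boundary S*=-
step 1: (k=1,j=0): S=78.9070, K−S=0.0000, hold=5.1739 ⇒ V=5.1739 continue | (k=1,j=1): S=93.3604, K−S=0.0000, hold=1.6529 ⇒ V=1.6529 continue  boundary S*=-
step 0: (k=0,j=0): S=85.8300, K−S=0.0000, hold=3.4217 ⇒ V=3.4217 continue  boundary S*=-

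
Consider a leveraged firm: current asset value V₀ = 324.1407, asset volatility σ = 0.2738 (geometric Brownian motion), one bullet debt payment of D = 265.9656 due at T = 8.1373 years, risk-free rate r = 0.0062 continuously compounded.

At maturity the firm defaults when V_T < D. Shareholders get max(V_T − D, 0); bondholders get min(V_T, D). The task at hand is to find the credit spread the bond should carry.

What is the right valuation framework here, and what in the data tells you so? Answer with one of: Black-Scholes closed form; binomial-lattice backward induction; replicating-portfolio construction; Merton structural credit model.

framework: Merton structural credit model

Key observation: a levered firm with one bullet debt due at 8.1373 years is the canonical structural-credit setup: equity is a call on the firm's assets struck at the face value.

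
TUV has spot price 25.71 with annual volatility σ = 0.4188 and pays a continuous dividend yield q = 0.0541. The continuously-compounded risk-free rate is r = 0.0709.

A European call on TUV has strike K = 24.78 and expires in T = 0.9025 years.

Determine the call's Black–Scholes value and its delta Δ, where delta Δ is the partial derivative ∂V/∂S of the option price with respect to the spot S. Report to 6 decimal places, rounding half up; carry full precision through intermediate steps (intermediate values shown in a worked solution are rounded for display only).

price = 4.415076
Δ = 0.599184

σ√T = 0.4188·√0.9025 = 0.397860
d₁ = (ln(S/K) + (r−q+σ²/2)T) / (σ√T) = (ln(25.71/24.78) + (0.0709−0.0541+0.4188²/2)·0.9025) / 0.397860 = (0.036843 + 0.094308) / 0.397860 = 0.329642
d₂ = d₁ − σ√T = 0.329642 − 0.397860 = -0.068218
e^{−rT} = 0.938017
e^{−qT} = 0.952348
N(d₁) = 0.629165,  N(d₂) = 0.472806
Call price V = S·e^{−qT}·N(d₁) − K·e^{−rT}·N(d₂) = 15.405010 − 10.989934 = 4.415076
Δ = e^{−qT}·N(d₁) = 0.599184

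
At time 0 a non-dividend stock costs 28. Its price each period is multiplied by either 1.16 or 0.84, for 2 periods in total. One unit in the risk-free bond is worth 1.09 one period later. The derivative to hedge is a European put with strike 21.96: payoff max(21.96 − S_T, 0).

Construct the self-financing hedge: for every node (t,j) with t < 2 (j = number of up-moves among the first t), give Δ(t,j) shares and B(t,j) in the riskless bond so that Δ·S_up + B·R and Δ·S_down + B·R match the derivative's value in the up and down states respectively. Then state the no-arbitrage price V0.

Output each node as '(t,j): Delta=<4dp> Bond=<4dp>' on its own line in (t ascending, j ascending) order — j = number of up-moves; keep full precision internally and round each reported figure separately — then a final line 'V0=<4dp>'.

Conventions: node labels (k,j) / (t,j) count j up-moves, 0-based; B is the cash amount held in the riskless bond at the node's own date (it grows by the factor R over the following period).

(0,0): Delta=-0.0493 Bond=1.4705
(1,0): Delta=-0.2927 Bond=7.3272
(1,1): Delta=0.0000 Bond=0.0000
V0=0.0887

The replicating-portfolio and risk-neutral prices coincide; use p* = (1.09−0.84)/(1.16−0.84) = 0.7813 for the latter.
Payoffs at expiry: V(2,0)=2.2032, V(2,1)=0.0000, V(2,2)=0.0000
  t=1,j=0: stock 23.5200 → up 27.2832 (V=0.0000), down 19.7568 (V=2.2032). Price 0.4422; hedge Δ=-0.2927, bond B=7.3272.
  t=1,j=1: stock 32.4800 → up 37.6768 (V=0.0000), down 27.2832 (V=0.0000). Price 0.0000; hedge Δ=0.0000, bond B=0.0000.
  t=0,j=0: stock 28.0000 → up 32.4800 (V=0.0000), down 23.5200 (V=0.4422). Price 0.0887; hedge Δ=-0.0493, bond B=1.4705.
Sanity check at the root: Δ(0,0)·S0 + B(0,0) reproduces V0 = 0.0887.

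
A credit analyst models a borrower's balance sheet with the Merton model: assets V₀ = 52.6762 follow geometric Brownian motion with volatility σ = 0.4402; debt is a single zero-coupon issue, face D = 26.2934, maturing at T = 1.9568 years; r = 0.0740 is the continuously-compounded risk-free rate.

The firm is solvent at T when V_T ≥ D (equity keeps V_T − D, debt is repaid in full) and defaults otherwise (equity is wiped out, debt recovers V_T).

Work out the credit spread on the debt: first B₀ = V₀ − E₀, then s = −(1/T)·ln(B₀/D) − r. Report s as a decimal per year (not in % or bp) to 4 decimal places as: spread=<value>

spread=0.0187

Apply the equity-as-call identities (strike 26.2934, horizon 1.9568 years):
d₁ = [ln(V₀/D) + (r + σ²/2)T] / (σ√T)
   = [ln(52.6762/26.2934) + (0.0740 + 0.5·0.4402²)·1.9568] / (0.4402·√1.9568)
   = [0.694846 + 0.334394] / 0.615777 = 1.671449
d₂ = d₁ − σ√T = 1.671449 − 0.615777 = 1.055672
N(d₁) = 0.952684,  N(d₂) = 0.854441,  e^(−rT) = 0.865193
E₀ = V₀·N(d₁) − D·e^(−rT)·N(d₂)
   = 52.6762·0.952684 − 26.2934·0.865193·0.854441 = 30.746192
B₀ = V₀ − E₀ = 52.6762 − 30.746192 = 21.930008
spread = −(1/T)·ln(B₀/D) − r = −(1/1.9568)·ln(21.930008/26.2934) − 0.0740 = 0.01873408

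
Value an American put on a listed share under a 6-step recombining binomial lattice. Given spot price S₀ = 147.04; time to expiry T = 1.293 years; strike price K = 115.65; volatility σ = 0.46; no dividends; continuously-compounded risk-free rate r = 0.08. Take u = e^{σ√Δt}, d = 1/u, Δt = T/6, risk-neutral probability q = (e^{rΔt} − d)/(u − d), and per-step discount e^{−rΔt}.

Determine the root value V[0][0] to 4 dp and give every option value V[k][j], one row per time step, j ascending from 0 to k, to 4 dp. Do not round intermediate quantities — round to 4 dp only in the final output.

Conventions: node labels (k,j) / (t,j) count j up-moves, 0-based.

price = 11.0602
tree:
11.0602
17.2883 4.9003
26.2120 8.5136 1.2725
38.2361 14.4928 2.5247 0.0000
53.0641 23.9954 5.0093 0.0000 0.0000
65.0982 38.1652 9.9389 0.0000 0.0000 0.0000
74.8183 53.0641 19.7196 0.0000 0.0000 0.0000 0.0000

params: Δt=0.21550 u=1.23805 d=0.80772 q=0.48723 e^(-rΔt)=0.98291
t_6 payoffs: 74.8183 53.0641 19.7196 0.0000 0.0000 0.0000 0.0000
k=5: node(5,0) S=50.5518 payoff=65.0982 vs cont=63.1215 → 65.0982 [stop]  node(5,1) S=77.4848 payoff=38.1652 vs cont=36.1885 → 38.1652 [stop]  node(5,2) S=118.7670 payoff=0.0000 vs cont=9.9389 → 9.9389 [wait]  node(5,3) S=182.0435 payoff=0.0000 vs cont=0.0000 → 0.0000 [wait]  node(5,4) S=279.0324 payoff=0.0000 vs cont=0.0000 → 0.0000 [wait]  node(5,5) S=427.6949 payoff=0.0000 vs cont=0.0000 → 0.0000 [wait]
k=4: node(4,0) S=62.5859 payoff=53.0641 vs cont=51.0874 → 53.0641 [stop]  node(4,1) S=95.9304 payoff=19.7196 vs cont=23.9954 → 23.9954 [wait]  node(4,2) S=147.0400 payoff=0.0000 vs cont=5.0093 → 5.0093 [wait]  node(4,3) S=225.3798 payoff=0.0000 vs cont=0.0000 → 0.0000 [wait]  node(4,4) S=345.4573 payoff=0.0000 vs cont=0.0000 → 0.0000 [wait]
k=3: node(3,0) S=77.4848 payoff=38.1652 vs cont=38.2361 → 38.2361 [wait]  node(3,1) S=118.7670 payoff=0.0000 vs cont=14.4928 → 14.4928 [wait]  node(3,2) S=182.0435 payoff=0.0000 vs cont=2.5247 → 2.5247 [wait]  node(3,3) S=279.0324 payoff=0.0000 vs cont=0.0000 → 0.0000 [wait]
k=2: node(2,0) S=95.9304 payoff=19.7196 vs cont=26.2120 → 26.2120 [wait]  node(2,1) S=147.0400 payoff=0.0000 vs cont=8.5136 → 8.5136 [wait]  node(2,2) S=225.3798 payoff=0.0000 vs cont=1.2725 → 1.2725 [wait]
k=1: node(1,0) S=118.7670 payoff=0.0000 vs cont=17.2883 → 17.2883 [wait]  node(1,1) S=182.0435 payoff=0.0000 vs cont=4.9003 → 4.9003 [wait]
k=0: node(0,0) S=147.0400 payoff=0.0000 vs cont=11.0602 → 11.0602 [wait]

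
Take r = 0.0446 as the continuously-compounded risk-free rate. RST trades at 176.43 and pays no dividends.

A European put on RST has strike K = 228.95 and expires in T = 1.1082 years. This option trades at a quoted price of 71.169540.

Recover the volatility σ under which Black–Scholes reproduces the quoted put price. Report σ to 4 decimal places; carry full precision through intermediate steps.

sigma = 0.5859

At σ = 0.5859 the Black–Scholes value reproduces the quote:
σ√T = 0.5859·√1.1082 = 0.616783
d₁ = (ln(S/K) + (r+σ²/2)T) / (σ√T) = (ln(176.43/228.95) + (0.0446+0.5859²/2)·1.1082) / 0.616783 = (-0.260579 + 0.239637) / 0.616783 = -0.033955
d₂ = d₁ − σ√T = -0.033955 − 0.616783 = -0.650738
e^{−rT} = 0.951776
N(−d₁) = 0.513544,  N(−d₂) = 0.742392
V = K·e^{−rT}·N(−d₂) − S·N(−d₁) = 161.774024 − 90.604483 = 71.169540 (the observed quote) — the price is monotone increasing in volatility, hence this σ is the only solution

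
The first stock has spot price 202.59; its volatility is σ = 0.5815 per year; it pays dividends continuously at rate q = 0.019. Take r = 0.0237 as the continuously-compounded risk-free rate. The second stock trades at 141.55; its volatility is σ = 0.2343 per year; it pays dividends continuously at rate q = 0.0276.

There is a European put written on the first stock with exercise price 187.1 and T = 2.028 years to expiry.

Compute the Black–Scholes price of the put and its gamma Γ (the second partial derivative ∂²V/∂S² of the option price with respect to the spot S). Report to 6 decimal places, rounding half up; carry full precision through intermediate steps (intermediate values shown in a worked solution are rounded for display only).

σ√T = 0.5815·√2.028 = 0.828102
d₁ = (ln(S/K) + (r−q+σ²/2)T) / (σ√T) = (ln(202.59/187.1) + (0.0237−0.019+0.5815²/2)·2.028) / 0.828102 = (0.079541 + 0.352408) / 0.828102 = 0.521613
d₂ = d₁ − σ√T = 0.521613 − 0.828102 = -0.306488
e^{−rT} = 0.953073
e^{−qT} = 0.962201
N(−d₁) = 0.300970,  N(−d₂) = 0.620384
Put price V = K·e^{−rT}·N(−d₂) − S·e^{−qT}·N(−d₁) = 110.626802 − 58.668734 = 51.958068
φ(d₁) = (1/√(2π))·e^{−d₁²/2} = 0.348200
Γ = e^{−qT}·φ(d₁) / (S·σ·√T) = 0.001997

price = 51.958068
Γ = 0.001997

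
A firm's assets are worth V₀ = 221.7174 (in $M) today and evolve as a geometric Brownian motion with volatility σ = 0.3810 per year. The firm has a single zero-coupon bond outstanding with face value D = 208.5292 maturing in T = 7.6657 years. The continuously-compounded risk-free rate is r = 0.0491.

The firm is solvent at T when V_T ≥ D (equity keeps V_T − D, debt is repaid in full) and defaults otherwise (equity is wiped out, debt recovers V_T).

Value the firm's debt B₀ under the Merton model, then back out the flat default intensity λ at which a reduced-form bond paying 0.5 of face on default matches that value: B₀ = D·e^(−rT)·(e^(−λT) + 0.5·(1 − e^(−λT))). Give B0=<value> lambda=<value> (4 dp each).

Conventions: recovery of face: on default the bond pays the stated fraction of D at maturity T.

Apply the equity-as-call identities (strike 208.5292, horizon 7.6657 years):
d₁ = [ln(V₀/D) + (r + σ²/2)T] / (σ√T)
   = [ln(221.7174/208.5292) + (0.0491 + 0.5·0.3810²)·7.6657] / (0.3810·√7.6657)
   = [0.061325 + 0.932766] / 1.054875 = 0.942378
d₂ = d₁ − σ√T = 0.942378 − 1.054875 = -0.112497
N(d₁) = 0.827000,  N(d₂) = 0.455215,  e^(−rT) = 0.686337
E₀ = V₀·N(d₁) − D·e^(−rT)·N(d₂)
   = 221.7174·0.827000 − 208.5292·0.686337·0.455215 = 118.209408
B₀ = V₀ − E₀ = 221.7174 − 118.209408 = 103.507992
e^(−λT) = (B₀·e^(rT)/D − 0.5)/(1 − 0.5) = (103.5080·1.457009/208.5292 − 0.5)/0.5 = 0.44643640
λ = −ln(0.44643640)/7.6657 = 0.105203

B0=103.5080 lambda=0.1052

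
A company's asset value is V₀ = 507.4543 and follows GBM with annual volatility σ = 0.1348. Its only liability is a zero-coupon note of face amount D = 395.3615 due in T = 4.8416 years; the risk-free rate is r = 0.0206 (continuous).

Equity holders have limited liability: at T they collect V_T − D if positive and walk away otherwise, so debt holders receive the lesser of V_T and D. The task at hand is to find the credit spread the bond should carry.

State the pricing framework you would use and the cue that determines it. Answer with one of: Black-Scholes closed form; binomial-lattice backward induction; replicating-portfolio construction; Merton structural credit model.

framework: Merton structural credit model

Key observation: a levered firm with one bullet debt due at 4.8416 years is the canonical structural-credit setup: equity is a call on the firm's assets struck at the face value.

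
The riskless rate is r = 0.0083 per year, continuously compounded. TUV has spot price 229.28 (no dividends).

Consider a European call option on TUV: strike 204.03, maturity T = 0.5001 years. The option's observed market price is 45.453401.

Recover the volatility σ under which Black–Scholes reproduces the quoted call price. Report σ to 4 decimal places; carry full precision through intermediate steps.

sigma = 0.5058

At σ = 0.5058 the Black–Scholes value reproduces the quote:
σ√T = 0.5058·√0.5001 = 0.357690
d₁ = (ln(S/K) + (r+σ²/2)T) / (σ√T) = (ln(229.28/204.03) + (0.0083+0.5058²/2)·0.5001) / 0.357690 = (0.116677 + 0.068122) / 0.357690 = 0.516645
d₂ = d₁ − σ√T = 0.516645 − 0.357690 = 0.158955
e^{−rT} = 0.995858
N(d₁) = 0.697298,  N(d₂) = 0.563148
V = S·N(d₁) − K·e^{−rT}·N(d₂) = 159.876488 − 114.423088 = 45.453401 (the quoted price), and the Black–Scholes price is strictly increasing in σ, so σ is unique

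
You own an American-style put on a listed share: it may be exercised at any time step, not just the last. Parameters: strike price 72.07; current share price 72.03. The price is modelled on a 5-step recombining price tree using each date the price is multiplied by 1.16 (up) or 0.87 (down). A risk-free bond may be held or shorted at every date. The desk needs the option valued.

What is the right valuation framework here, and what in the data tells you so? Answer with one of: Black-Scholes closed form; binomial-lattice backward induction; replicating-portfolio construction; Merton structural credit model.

Key observation: the defining feature is the embedded early-exercise option across 5 discrete dates on the spot-72.03 tree; pricing the strike-72.07 put means working backward with an exercise test at every node.

framework: binomial-lattice backward induction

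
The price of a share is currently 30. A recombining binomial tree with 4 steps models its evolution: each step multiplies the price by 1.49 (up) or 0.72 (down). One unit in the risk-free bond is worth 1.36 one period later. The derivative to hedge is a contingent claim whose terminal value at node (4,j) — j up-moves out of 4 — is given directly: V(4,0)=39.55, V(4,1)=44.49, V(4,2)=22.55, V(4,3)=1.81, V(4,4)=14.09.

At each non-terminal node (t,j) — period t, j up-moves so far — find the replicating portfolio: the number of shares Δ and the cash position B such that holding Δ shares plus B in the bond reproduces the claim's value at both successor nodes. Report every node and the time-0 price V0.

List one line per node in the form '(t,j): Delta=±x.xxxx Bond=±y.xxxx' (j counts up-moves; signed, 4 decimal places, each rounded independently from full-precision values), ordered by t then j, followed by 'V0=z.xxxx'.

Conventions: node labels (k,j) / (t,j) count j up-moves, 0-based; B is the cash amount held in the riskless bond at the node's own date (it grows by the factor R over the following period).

(0,0): Delta=-0.0300 Bond=4.0662
(1,0): Delta=-0.6613 Bond=19.1678
(1,1): Delta=0.0320 Bond=2.7598
(2,0): Delta=-1.0685 Bond=32.4004
(2,1): Delta=-0.6214 Bond=24.7820
(2,2): Delta=0.0961 Bond=-0.5181
(3,0): Delta=0.5730 Bond=25.6844
(3,1): Delta=-1.2296 Bond=47.7980
(3,2): Delta=-0.5617 Bond=30.8406
(3,3): Delta=0.1607 Bond=-7.1122
V0=3.1671

Risk-neutral probability p* = (R−d)/(u−d) = (1.36−0.72)/(1.49−0.72) = 0.8312.
Expiry values: V(4,0)=39.5500, V(4,1)=44.4900, V(4,2)=22.5500, V(4,3)=1.8100, V(4,4)=14.0900
(3,0): S=11.1974. Δ = (V_up−V_dn)/(S_up−S_dn) = (44.4900−39.5500)/(16.6842−8.0622) = 0.5730. V = [p*·44.4900 + (1−p*)·39.5500]/1.36 = 32.1000. B = V − Δ·S = 25.6844.
(3,1): S=23.1725. Δ = (V_up−V_dn)/(S_up−S_dn) = (22.5500−44.4900)/(34.5270−16.6842) = -1.2296. V = [p*·22.5500 + (1−p*)·44.4900]/1.36 = 19.3045. B = V − Δ·S = 47.7980.
(3,2): S=47.9542. Δ = (V_up−V_dn)/(S_up−S_dn) = (1.8100−22.5500)/(71.4517−34.5270) = -0.5617. V = [p*·1.8100 + (1−p*)·22.5500]/1.36 = 3.9056. B = V − Δ·S = 30.8406.
(3,3): S=99.2385. Δ = (V_up−V_dn)/(S_up−S_dn) = (14.0900−1.8100)/(147.8653−71.4517) = 0.1607. V = [p*·14.0900 + (1−p*)·1.8100]/1.36 = 8.8358. B = V − Δ·S = -7.1122.
(2,0): S=15.5520. Δ = (V_up−V_dn)/(S_up−S_dn) = (19.3045−32.1000)/(23.1725−11.1974) = -1.0685. V = [p*·19.3045 + (1−p*)·32.1000]/1.36 = 15.7829. B = V − Δ·S = 32.4004.
(2,1): S=32.1840. Δ = (V_up−V_dn)/(S_up−S_dn) = (3.9056−19.3045)/(47.9542−23.1725) = -0.6214. V = [p*·3.9056 + (1−p*)·19.3045]/1.36 = 4.7834. B = V − Δ·S = 24.7820.
(2,2): S=66.6030. Δ = (V_up−V_dn)/(S_up−S_dn) = (8.8358−3.9056)/(99.2385−47.9542) = 0.0961. V = [p*·8.8358 + (1−p*)·3.9056]/1.36 = 5.8849. B = V − Δ·S = -0.5181.
(1,0): S=21.6000. Δ = (V_up−V_dn)/(S_up−S_dn) = (4.7834−15.7829)/(32.1840−15.5520) = -0.6613. V = [p*·4.7834 + (1−p*)·15.7829]/1.36 = 4.8827. B = V − Δ·S = 19.1678.
(1,1): S=44.7000. Δ = (V_up−V_dn)/(S_up−S_dn) = (5.8849−4.7834)/(66.6030−32.1840) = 0.0320. V = [p*·5.8849 + (1−p*)·4.7834]/1.36 = 4.1904. B = V − Δ·S = 2.7598.
(0,0): S=30.0000. Δ = (V_up−V_dn)/(S_up−S_dn) = (4.1904−4.8827)/(44.7000−21.6000) = -0.0300. V = [p*·4.1904 + (1−p*)·4.8827]/1.36 = 3.1671. B = V − Δ·S = 4.0662.
As a check, the time-0 holding Δ(0,0)·S0 + B(0,0) comes to 3.1671 — exactly V0.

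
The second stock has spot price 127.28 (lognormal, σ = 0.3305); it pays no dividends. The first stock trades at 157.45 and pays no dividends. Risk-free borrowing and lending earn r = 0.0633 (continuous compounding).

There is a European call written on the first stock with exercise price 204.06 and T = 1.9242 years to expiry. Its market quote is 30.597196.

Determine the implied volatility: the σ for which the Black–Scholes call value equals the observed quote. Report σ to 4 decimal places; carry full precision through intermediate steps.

At σ = 0.4478 the Black–Scholes value reproduces the quote:
σ√T = 0.4478·√1.9242 = 0.621168
d₁ = (ln(S/K) + (r+σ²/2)T) / (σ√T) = (ln(157.45/204.06) + (0.0633+0.4478²/2)·1.9242) / 0.621168 = (-0.259306 + 0.314727) / 0.621168 = 0.089220
d₂ = d₁ − σ√T = 0.089220 − 0.621168 = -0.531948
e^{−rT} = 0.885324
N(d₁) = 0.535547,  N(d₂) = 0.297381
V = S·N(d₁) − K·e^{−rT}·N(d₂) = 84.321797 − 53.724601 = 30.597196 (equal to the quote); since ∂V/∂σ > 0 for all σ, the implied volatility is unique

sigma = 0.4478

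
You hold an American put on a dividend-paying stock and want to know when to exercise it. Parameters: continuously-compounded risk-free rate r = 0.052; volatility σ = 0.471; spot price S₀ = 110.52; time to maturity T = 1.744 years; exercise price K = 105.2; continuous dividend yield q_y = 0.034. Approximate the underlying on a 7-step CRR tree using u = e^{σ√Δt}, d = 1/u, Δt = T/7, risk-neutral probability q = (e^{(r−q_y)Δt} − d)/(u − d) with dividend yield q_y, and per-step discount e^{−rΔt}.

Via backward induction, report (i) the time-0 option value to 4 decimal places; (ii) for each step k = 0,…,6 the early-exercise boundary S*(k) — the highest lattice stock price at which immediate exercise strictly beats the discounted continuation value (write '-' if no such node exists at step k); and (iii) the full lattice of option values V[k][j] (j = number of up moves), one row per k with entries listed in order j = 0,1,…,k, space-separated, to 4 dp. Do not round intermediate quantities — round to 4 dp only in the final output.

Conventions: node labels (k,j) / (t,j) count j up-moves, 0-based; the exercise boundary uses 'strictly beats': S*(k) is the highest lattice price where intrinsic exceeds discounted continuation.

price = 22.0268
boundary = - - - 54.5932 43.1556 54.5932 69.0620
tree:
22.0268
29.9914 12.9671
39.6377 19.1146 5.8577
50.6068 27.4295 9.5444 1.5387
62.0444 38.0614 15.2787 2.8391 0.0000
71.0857 50.6068 23.8884 5.2385 0.0000 0.0000
78.2328 62.0444 36.1380 9.6657 0.0000 0.0000 0.0000
83.8826 71.0857 50.6068 17.8345 0.0000 0.0000 0.0000 0.0000

params: Δt=0.24914 u=1.26503 d=0.79050 q=0.45097 e^(-rΔt)=0.98713
t_7 payoffs: 83.8826 71.0857 50.6068 17.8345 0.0000 0.0000 0.0000 0.0000
t_6: node(6,0) S=26.9672 payoff=78.2328 vs cont=77.1062 → 78.2328 [stop]  node(6,1) S=43.1556 payoff=62.0444 vs cont=61.0543 → 62.0444 [stop]  node(6,2) S=69.0620 payoff=36.1380 vs cont=35.3664 → 36.1380 [stop]  node(6,3) S=110.5200 payoff=0.0000 vs cont=9.6657 → 9.6657 [wait]  node(6,4) S=176.8653 payoff=0.0000 vs cont=0.0000 → 0.0000 [wait]  node(6,5) S=283.0377 payoff=0.0000 vs cont=0.0000 → 0.0000 [wait]  node(6,6) S=452.9456 payoff=0.0000 vs cont=0.0000 → 0.0000 [wait]  ⇒ S*(6)=69.0620
t_5: node(5,0) S=34.1143 payoff=71.0857 vs cont=70.0193 → 71.0857 [stop]  node(5,1) S=54.5932 payoff=50.6068 vs cont=49.7132 → 50.6068 [stop]  node(5,2) S=87.3655 payoff=17.8345 vs cont=23.8884 → 23.8884 [wait]  node(5,3) S=139.8111 payoff=0.0000 vs cont=5.2385 → 5.2385 [wait]  node(5,4) S=223.7399 payoff=0.0000 vs cont=0.0000 → 0.0000 [wait]  node(5,5) S=358.0513 payoff=0.0000 vs cont=0.0000 → 0.0000 [wait]  ⇒ S*(5)=54.5932
t_4: node(4,0) S=43.1556 payoff=62.0444 vs cont=61.0543 → 62.0444 [stop]  node(4,1) S=69.0620 payoff=36.1380 vs cont=38.0614 → 38.0614 [wait]  node(4,2) S=110.5200 payoff=0.0000 vs cont=15.2787 → 15.2787 [wait]  node(4,3) S=176.8653 payoff=0.0000 vs cont=2.8391 → 2.8391 [wait]  node(4,4) S=283.0377 payoff=0.0000 vs cont=0.0000 → 0.0000 [wait]  ⇒ S*(4)=43.1556
t_3: node(3,0) S=54.5932 payoff=50.6068 vs cont=50.5694 → 50.6068 [stop]  node(3,1) S=87.3655 payoff=17.8345 vs cont=27.4295 → 27.4295 [wait]  node(3,2) S=139.8111 payoff=0.0000 vs cont=9.5444 → 9.5444 [wait]  node(3,3) S=223.7399 payoff=0.0000 vs cont=1.5387 → 1.5387 [wait]  ⇒ S*(3)=54.5932
t_2: node(2,0) S=69.0620 payoff=36.1380 vs cont=39.6377 → 39.6377 [wait]  node(2,1) S=110.5200 payoff=0.0000 vs cont=19.1146 → 19.1146 [wait]  node(2,2) S=176.8653 payoff=0.0000 vs cont=5.8577 → 5.8577 [wait]  ⇒ S*(2)=-
t_1: node(1,0) S=87.3655 payoff=17.8345 vs cont=29.9914 → 29.9914 [wait]  node(1,1) S=139.8111 payoff=0.0000 vs cont=12.9671 → 12.9671 [wait]  ⇒ S*(1)=-
t_0: node(0,0) S=110.5200 payoff=0.0000 vs cont=22.0268 → 22.0268 [wait]  ⇒ S*(0)=-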